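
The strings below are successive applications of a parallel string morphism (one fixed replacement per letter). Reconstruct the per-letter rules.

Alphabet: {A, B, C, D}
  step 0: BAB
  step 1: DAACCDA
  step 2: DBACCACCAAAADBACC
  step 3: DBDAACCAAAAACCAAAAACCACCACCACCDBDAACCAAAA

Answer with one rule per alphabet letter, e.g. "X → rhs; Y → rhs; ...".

A->ACC, B->DA, C->AA, D->DB

  step 2 ⇒ step 3: DBACCACCAAAADBACC ⇒ DB·DA·ACC·AA·AA·ACC·AA·AA·ACC·ACC·ACC·ACC·DB·DA·ACC·AA·AA
    A ↦ ACC
    B ↦ DA
    C ↦ AA
    D ↦ DB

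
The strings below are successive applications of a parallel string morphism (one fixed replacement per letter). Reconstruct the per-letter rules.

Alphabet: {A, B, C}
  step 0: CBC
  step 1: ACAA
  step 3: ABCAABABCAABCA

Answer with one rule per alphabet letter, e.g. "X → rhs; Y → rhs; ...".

A->AB, B->CA, C->A

  step 0 ⇒ step 1: CBC ⇒ A·CA·A
    B ↦ CA
    C ↦ A
    A ↦ AB  (constrained at step 1)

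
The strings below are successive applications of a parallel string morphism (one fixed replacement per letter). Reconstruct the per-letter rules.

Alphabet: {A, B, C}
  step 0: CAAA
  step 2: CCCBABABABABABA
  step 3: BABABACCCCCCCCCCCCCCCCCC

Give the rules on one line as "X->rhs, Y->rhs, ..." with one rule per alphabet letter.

A->CC, B->C, C->BA

  step 2 ⇒ step 3: CCCBABABABABABA ⇒ BA·BA·BA·C·CC·C·CC·C·CC·C·CC·C·CC·C·CC
    A ↦ CC
    B ↦ C
    C ↦ BA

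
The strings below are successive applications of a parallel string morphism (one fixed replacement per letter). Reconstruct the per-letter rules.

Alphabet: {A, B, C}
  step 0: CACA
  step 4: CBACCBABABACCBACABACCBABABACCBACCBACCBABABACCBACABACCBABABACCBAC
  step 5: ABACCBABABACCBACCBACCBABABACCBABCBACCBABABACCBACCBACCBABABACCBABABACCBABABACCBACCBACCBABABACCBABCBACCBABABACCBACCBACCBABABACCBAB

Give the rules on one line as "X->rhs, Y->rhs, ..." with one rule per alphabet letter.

A->CB, B->AC, C->AB

  step 4 ⇒ step 5: CBACCBABABACCBACABACCBABABACCBACCBACCBABABACCBACABACCBABABACCBAC ⇒ AB·AC·CB·AB·AB·AC·CB·AC·CB·AC·CB·AB·AB·AC·CB·AB·CB·AC·CB·AB·AB·AC·CB·AC·CB·AC·CB·AB·AB·AC·CB·AB·AB·AC·CB·AB·AB·AC·CB·AC·CB·AC·CB·AB·AB·AC·CB·AB·CB·AC·CB·AB·AB·AC·CB·AC·CB·AC·CB·AB·AB·AC·CB·AB
    A ↦ CB
    B ↦ AC
    C ↦ AB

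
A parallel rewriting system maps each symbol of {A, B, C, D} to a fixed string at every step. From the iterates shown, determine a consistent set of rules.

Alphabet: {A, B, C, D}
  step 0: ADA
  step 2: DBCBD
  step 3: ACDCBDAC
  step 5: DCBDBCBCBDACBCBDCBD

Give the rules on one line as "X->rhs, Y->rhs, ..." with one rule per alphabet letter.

  step 2 ⇒ step 3: DBCBD ⇒ AC·D·CB·D·AC
    B ↦ D
    C ↦ CB
    D ↦ AC
    A ↦ B  (constrained at step 0)

A->B, B->D, C->CB, D->AC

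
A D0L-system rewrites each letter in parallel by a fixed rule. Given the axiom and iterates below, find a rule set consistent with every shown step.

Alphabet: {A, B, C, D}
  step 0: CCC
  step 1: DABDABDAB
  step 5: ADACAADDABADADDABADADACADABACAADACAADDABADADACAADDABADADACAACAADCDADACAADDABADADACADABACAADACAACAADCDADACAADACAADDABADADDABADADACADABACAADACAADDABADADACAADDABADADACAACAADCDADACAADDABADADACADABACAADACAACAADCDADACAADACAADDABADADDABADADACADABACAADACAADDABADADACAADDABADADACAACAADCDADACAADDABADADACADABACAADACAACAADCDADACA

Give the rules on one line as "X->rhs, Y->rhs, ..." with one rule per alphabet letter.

A->AD, B->CD, C->DAB, D->ACA

  step 0 ⇒ step 1: CCC ⇒ DAB·DAB·DAB
    C ↦ DAB
    A ↦ AD  (constrained at step 1)
    B ↦ CD  (constrained at step 1)
    D ↦ ACA  (constrained at step 1)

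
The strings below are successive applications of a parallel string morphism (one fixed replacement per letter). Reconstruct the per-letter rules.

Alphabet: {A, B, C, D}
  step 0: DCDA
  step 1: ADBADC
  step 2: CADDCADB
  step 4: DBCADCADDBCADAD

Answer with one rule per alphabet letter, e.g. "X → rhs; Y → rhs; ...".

A->C, B->D, C->B, D->AD

  step 1 ⇒ step 2: ADBADC ⇒ C·AD·D·C·AD·B
    A ↦ C
    B ↦ D
    C ↦ B
    D ↦ AD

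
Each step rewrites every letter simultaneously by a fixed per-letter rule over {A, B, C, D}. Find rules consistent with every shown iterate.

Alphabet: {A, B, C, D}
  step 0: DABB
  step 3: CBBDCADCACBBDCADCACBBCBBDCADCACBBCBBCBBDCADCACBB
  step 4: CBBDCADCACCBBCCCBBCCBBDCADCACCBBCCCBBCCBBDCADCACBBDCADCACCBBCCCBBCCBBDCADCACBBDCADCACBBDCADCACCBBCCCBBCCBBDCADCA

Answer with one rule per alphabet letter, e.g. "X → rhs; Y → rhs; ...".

A->C, B->DCA, C->CBB, D->C

  step 3 ⇒ step 4: CBBDCADCACBBDCADCACBBCBBDCADCACBBCBBCBBDCADCACBB ⇒ CBB·DCA·DCA·C·CBB·C·C·CBB·C·CBB·DCA·DCA·C·CBB·C·C·CBB·C·CBB·DCA·DCA·CBB·DCA·DCA·C·CBB·C·C·CBB·C·CBB·DCA·DCA·CBB·DCA·DCA·CBB·DCA·DCA·C·CBB·C·C·CBB·C·CBB·DCA·DCA
    A ↦ C
    B ↦ DCA
    C ↦ CBB
    D ↦ C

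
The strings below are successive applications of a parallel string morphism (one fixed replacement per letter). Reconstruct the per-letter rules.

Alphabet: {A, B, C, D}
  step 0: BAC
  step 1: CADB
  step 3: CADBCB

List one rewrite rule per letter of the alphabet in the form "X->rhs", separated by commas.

A->AD, B->C, C->B, D->B

  step 0 ⇒ step 1: BAC ⇒ C·AD·B
    A ↦ AD
    B ↦ C
    C ↦ B
    D ↦ B  (constrained at step 1)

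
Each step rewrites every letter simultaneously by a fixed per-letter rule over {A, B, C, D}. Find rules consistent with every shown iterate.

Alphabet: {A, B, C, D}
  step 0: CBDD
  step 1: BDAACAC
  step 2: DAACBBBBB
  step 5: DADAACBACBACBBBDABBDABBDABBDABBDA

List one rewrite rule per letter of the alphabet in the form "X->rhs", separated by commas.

  step 1 ⇒ step 2: BDAACAC ⇒ DA·AC·B·B·B·B·B
    A ↦ B
    B ↦ DA
    C ↦ B
    D ↦ AC

A->B, B->DA, C->B, D->AC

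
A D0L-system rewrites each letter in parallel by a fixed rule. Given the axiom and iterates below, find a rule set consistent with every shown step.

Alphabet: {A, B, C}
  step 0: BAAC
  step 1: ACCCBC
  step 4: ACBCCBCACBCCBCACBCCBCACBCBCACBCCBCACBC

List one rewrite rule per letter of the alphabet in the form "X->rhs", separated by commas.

A->C, B->AC, C->BC

  step 0 ⇒ step 1: BAAC ⇒ AC·C·C·BC
    A ↦ C
    B ↦ AC
    C ↦ BC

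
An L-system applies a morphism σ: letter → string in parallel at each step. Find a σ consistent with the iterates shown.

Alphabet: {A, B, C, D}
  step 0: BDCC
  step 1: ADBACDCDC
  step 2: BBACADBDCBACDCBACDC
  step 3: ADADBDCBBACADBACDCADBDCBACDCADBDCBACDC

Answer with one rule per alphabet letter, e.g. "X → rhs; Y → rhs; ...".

A->B, B->AD, C->DC, D->BAC

  step 2 ⇒ step 3: BBACADBDCBACDCBACDC ⇒ AD·AD·B·DC·B·BAC·AD·BAC·DC·AD·B·DC·BAC·DC·AD·B·DC·BAC·DC
    A ↦ B
    B ↦ AD
    C ↦ DC
    D ↦ BAC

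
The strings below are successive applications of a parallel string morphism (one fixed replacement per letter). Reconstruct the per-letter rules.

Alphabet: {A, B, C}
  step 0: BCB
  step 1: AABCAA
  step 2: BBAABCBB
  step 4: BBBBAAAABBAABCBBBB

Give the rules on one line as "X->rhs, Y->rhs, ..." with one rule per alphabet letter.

  step 1 ⇒ step 2: AABCAA ⇒ B·B·AA·BC·B·B
    A ↦ B
    B ↦ AA
    C ↦ BC

A->B, B->AA, C->BC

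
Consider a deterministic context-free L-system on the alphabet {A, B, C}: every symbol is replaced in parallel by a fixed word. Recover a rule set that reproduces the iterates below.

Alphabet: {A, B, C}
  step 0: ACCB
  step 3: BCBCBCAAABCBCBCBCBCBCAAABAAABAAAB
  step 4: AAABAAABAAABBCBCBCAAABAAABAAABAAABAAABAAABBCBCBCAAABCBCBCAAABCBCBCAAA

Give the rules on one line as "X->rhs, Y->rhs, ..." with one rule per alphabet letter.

  step 3 ⇒ step 4: BCBCBCAAABCBCBCBCBCBCAAABAAABAAAB ⇒ AAA·B·AAA·B·AAA·B·BC·BC·BC·AAA·B·AAA·B·AAA·B·AAA·B·AAA·B·AAA·B·BC·BC·BC·AAA·BC·BC·BC·AAA·BC·BC·BC·AAA
    A ↦ BC
    B ↦ AAA
    C ↦ B

A->BC, B->AAA, C->B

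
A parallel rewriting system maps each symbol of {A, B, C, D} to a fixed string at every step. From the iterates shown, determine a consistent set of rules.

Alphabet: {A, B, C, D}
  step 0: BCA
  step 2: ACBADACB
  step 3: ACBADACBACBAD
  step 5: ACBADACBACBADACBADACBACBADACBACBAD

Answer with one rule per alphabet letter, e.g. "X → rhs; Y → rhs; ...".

A->AC, B->AD, C->B, D->B

  step 2 ⇒ step 3: ACBADACB ⇒ AC·B·AD·AC·B·AC·B·AD
    A ↦ AC
    B ↦ AD
    C ↦ B
    D ↦ B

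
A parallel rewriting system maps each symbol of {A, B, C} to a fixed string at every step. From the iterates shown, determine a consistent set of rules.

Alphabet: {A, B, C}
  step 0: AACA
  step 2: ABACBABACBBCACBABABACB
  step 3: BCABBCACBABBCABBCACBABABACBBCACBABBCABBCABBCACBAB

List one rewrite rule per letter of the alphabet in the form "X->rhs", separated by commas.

A->BC, B->AB, C->ACB

  step 2 ⇒ step 3: ABACBABACBBCACBABABACB ⇒ BC·AB·BC·ACB·AB·BC·AB·BC·ACB·AB·AB·ACB·BC·ACB·AB·BC·AB·BC·AB·BC·ACB·AB
    A ↦ BC
    B ↦ AB
    C ↦ ACB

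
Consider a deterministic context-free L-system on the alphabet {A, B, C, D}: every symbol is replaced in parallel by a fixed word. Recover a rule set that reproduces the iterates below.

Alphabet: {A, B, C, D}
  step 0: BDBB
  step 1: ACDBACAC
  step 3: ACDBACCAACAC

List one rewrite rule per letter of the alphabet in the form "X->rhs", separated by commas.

A->C, B->AC, C->A, D->DB

  step 0 ⇒ step 1: BDBB ⇒ AC·DB·AC·AC
    B ↦ AC
    D ↦ DB
    A ↦ C  (constrained at step 1)
    C ↦ A  (constrained at step 1)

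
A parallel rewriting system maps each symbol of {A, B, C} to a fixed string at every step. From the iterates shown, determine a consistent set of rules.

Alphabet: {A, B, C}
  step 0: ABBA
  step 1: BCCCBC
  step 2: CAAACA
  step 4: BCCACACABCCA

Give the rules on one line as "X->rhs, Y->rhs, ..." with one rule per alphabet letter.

A->BC, B->C, C->A

  step 1 ⇒ step 2: BCCCBC ⇒ C·A·A·A·C·A
    B ↦ C
    C ↦ A
  step 0 ⇒ step 1: ABBA ⇒ BC·C·C·BC
    A ↦ BC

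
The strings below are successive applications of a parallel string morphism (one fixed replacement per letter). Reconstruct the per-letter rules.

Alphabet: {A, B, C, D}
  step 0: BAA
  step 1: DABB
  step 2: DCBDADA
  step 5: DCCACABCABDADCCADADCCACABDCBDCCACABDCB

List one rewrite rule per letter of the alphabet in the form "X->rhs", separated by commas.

A->B, B->DA, C->CA, D->DC

  step 1 ⇒ step 2: DABB ⇒ DC·B·DA·DA
    A ↦ B
    B ↦ DA
    D ↦ DC
    C ↦ CA  (constrained at step 2)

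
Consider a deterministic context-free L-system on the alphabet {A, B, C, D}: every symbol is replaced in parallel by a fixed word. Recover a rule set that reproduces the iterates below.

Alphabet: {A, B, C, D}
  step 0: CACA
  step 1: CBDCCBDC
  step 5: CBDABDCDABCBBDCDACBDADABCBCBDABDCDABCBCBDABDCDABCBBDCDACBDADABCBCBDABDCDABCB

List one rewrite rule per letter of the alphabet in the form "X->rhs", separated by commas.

  step 0 ⇒ step 1: CACA ⇒ CB·DC·CB·DC
    A ↦ DC
    C ↦ CB
    B ↦ DA  (constrained at step 1)
    D ↦ B  (constrained at step 1)

A->DC, B->DA, C->CB, D->B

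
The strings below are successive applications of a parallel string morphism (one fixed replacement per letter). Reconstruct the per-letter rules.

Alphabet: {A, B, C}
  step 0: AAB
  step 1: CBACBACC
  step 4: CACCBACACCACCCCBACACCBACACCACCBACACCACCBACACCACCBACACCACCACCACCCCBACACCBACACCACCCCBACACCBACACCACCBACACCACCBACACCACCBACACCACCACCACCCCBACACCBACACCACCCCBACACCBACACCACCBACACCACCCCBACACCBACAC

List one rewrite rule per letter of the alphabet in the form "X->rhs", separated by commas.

  step 0 ⇒ step 1: AAB ⇒ CBA·CBA·CC
    A ↦ CBA
    B ↦ CC
    C ↦ CAC  (constrained at step 1)

A->CBA, B->CC, C->CAC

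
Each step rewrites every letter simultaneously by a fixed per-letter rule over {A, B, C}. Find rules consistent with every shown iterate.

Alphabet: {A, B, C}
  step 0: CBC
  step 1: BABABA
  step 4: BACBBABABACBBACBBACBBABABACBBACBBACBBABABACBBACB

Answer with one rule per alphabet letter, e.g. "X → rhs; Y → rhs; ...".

  step 0 ⇒ step 1: CBC ⇒ BA·BA·BA
    B ↦ BA
    C ↦ BA
    A ↦ CB  (constrained at step 1)

A->CB, B->BA, C->BA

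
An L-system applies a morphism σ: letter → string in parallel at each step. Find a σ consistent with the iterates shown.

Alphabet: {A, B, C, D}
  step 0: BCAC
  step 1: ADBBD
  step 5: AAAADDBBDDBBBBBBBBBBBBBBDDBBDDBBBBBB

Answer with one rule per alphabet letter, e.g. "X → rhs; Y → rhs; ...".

A->BB, B->A, C->D, D->CCA

  step 0 ⇒ step 1: BCAC ⇒ A·D·BB·D
    A ↦ BB
    B ↦ A
    C ↦ D
    D ↦ CCA  (constrained at step 1)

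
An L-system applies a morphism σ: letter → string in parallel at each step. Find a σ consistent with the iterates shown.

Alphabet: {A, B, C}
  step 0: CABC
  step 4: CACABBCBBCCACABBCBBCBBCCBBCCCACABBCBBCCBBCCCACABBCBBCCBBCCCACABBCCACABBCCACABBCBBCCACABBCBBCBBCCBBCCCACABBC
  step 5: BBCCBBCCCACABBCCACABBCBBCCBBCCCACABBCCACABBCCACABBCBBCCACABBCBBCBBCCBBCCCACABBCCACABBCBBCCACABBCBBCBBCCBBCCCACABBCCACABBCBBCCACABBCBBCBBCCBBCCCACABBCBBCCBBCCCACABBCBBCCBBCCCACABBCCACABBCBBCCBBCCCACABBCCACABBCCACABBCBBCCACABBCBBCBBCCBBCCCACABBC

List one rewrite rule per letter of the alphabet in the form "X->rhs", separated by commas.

  step 4 ⇒ step 5: CACABBCBBCCACABBCBBCBBCCBBCCCACABBCBBCCBBCCCACABBCBBCCBBCCCACABBCCACABBCCACABBCBBCCACABBCBBCBBCCBBCCCACABBC ⇒ BBC·C·BBC·C·CA·CA·BBC·CA·CA·BBC·BBC·C·BBC·C·CA·CA·BBC·CA·CA·BBC·CA·CA·BBC·BBC·CA·CA·BBC·BBC·BBC·C·BBC·C·CA·CA·BBC·CA·CA·BBC·BBC·CA·CA·BBC·BBC·BBC·C·BBC·C·CA·CA·BBC·CA·CA·BBC·BBC·CA·CA·BBC·BBC·BBC·C·BBC·C·CA·CA·BBC·BBC·C·BBC·C·CA·CA·BBC·BBC·C·BBC·C·CA·CA·BBC·CA·CA·BBC·BBC·C·BBC·C·CA·CA·BBC·CA·CA·BBC·CA·CA·BBC·BBC·CA·CA·BBC·BBC·BBC·C·BBC·C·CA·CA·BBC
    A ↦ C
    B ↦ CA
    C ↦ BBC

A->C, B->CA, C->BBC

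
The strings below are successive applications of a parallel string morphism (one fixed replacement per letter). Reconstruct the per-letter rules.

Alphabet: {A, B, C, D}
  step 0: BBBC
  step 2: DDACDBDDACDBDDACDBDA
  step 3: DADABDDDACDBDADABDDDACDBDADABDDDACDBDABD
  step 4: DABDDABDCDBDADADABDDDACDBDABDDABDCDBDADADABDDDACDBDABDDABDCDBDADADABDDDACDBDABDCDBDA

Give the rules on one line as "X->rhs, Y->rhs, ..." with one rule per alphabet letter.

A->BD, B->CDB, C->D, D->DA

  step 3 ⇒ step 4: DADABDDDACDBDADABDDDACDBDADABDDDACDBDABD ⇒ DA·BD·DA·BD·CDB·DA·DA·DA·BD·D·DA·CDB·DA·BD·DA·BD·CDB·DA·DA·DA·BD·D·DA·CDB·DA·BD·DA·BD·CDB·DA·DA·DA·BD·D·DA·CDB·DA·BD·CDB·DA
    A ↦ BD
    B ↦ CDB
    C ↦ D
    D ↦ DA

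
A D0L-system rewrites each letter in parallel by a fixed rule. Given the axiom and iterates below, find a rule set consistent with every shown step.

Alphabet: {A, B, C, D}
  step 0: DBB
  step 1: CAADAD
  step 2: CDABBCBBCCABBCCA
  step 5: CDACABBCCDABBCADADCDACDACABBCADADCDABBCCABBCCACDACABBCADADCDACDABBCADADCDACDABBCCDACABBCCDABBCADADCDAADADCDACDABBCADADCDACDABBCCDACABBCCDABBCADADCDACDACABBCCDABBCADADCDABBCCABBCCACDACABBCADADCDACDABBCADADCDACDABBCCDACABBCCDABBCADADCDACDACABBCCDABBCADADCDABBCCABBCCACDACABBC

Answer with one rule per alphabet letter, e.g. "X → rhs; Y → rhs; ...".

  step 1 ⇒ step 2: CAADAD ⇒ CDA·BBC·BBC·CA·BBC·CA
    A ↦ BBC
    C ↦ CDA
    D ↦ CA
  step 0 ⇒ step 1: DBB ⇒ CA·AD·AD
    B ↦ AD

A->BBC, B->AD, C->CDA, D->CA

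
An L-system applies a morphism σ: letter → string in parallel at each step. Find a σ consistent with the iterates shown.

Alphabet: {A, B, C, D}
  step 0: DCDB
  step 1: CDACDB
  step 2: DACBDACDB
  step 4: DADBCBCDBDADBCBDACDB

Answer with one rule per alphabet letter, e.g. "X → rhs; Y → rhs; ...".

  step 1 ⇒ step 2: CDACDB ⇒ DA·C·B·DA·C·DB
    A ↦ B
    B ↦ DB
    C ↦ DA
    D ↦ C

A->B, B->DB, C->DA, D->C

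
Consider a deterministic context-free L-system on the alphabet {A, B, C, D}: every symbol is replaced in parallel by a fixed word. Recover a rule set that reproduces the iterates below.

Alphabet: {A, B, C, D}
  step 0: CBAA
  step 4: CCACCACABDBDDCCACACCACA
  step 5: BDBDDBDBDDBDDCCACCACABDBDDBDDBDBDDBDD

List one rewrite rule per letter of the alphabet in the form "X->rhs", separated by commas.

A->D, B->C, C->BD, D->CA

  step 4 ⇒ step 5: CCACCACABDBDDCCACACCACA ⇒ BD·BD·D·BD·BD·D·BD·D·C·CA·C·CA·CA·BD·BD·D·BD·D·BD·BD·D·BD·D
    A ↦ D
    B ↦ C
    C ↦ BD
    D ↦ CA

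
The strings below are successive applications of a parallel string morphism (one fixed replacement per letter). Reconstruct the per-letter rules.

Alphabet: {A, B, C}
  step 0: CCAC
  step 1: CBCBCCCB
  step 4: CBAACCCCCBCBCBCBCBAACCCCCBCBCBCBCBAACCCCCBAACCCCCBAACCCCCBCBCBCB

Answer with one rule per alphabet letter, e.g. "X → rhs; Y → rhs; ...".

  step 0 ⇒ step 1: CCAC ⇒ CB·CB·CC·CB
    A ↦ CC
    C ↦ CB
    B ↦ AA  (constrained at step 1)

A->CC, B->AA, C->CB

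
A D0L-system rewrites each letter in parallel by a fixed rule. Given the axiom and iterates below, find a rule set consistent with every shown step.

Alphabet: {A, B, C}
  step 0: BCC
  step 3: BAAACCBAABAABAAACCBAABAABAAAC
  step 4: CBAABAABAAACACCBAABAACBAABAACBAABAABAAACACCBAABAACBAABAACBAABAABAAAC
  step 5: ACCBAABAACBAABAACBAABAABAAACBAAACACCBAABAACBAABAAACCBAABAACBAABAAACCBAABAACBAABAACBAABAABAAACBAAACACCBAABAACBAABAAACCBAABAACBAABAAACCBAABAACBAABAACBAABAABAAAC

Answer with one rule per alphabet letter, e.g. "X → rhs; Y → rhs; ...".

  step 4 ⇒ step 5: CBAABAABAAACACCBAABAACBAABAACBAABAABAAACACCBAABAACBAABAACBAABAABAAAC ⇒ AC·C·BAA·BAA·C·BAA·BAA·C·BAA·BAA·BAA·AC·BAA·AC·AC·C·BAA·BAA·C·BAA·BAA·AC·C·BAA·BAA·C·BAA·BAA·AC·C·BAA·BAA·C·BAA·BAA·C·BAA·BAA·BAA·AC·BAA·AC·AC·C·BAA·BAA·C·BAA·BAA·AC·C·BAA·BAA·C·BAA·BAA·AC·C·BAA·BAA·C·BAA·BAA·C·BAA·BAA·BAA·AC
    A ↦ BAA
    B ↦ C
    C ↦ AC

A->BAA, B->C, C->AC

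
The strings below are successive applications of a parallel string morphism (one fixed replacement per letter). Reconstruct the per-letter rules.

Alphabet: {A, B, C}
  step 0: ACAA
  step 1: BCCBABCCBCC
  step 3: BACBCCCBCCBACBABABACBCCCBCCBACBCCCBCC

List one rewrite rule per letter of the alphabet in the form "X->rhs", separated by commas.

  step 0 ⇒ step 1: ACAA ⇒ BCC·BA·BCC·BCC
    A ↦ BCC
    C ↦ BA
    B ↦ C  (constrained at step 1)

A->BCC, B->C, C->BA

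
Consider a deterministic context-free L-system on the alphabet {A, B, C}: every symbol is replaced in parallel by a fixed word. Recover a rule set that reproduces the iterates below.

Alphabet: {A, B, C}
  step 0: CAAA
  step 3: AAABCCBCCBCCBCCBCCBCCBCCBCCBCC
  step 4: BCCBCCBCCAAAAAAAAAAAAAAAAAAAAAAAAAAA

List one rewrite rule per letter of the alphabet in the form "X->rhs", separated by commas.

A->BCC, B->A, C->A

  step 3 ⇒ step 4: AAABCCBCCBCCBCCBCCBCCBCCBCCBCC ⇒ BCC·BCC·BCC·A·A·A·A·A·A·A·A·A·A·A·A·A·A·A·A·A·A·A·A·A·A·A·A·A·A·A
    A ↦ BCC
    B ↦ A
    C ↦ A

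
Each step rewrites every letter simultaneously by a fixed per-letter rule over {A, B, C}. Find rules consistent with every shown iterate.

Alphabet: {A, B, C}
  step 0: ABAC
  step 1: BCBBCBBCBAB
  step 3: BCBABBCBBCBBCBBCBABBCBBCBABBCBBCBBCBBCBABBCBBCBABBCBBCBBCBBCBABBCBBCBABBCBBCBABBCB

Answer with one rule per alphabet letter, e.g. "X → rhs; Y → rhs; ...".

  step 0 ⇒ step 1: ABAC ⇒ BCB·BCB·BCB·AB
    A ↦ BCB
    B ↦ BCB
    C ↦ AB

A->BCB, B->BCB, C->AB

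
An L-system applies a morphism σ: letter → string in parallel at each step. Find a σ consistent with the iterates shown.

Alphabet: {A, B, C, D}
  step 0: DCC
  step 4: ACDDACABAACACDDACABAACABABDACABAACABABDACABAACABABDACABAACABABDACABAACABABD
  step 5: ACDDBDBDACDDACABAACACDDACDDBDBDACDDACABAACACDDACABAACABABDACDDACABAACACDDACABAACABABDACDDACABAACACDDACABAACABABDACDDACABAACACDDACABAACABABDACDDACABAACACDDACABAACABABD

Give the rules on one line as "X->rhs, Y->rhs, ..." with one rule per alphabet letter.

  step 4 ⇒ step 5: ACDDACABAACACDDACABAACABABDACABAACABABDACABAACABABDACABAACABABDACABAACABABD ⇒ AC·DD·BD·BD·AC·DD·AC·ABA·AC·AC·DD·AC·DD·BD·BD·AC·DD·AC·ABA·AC·AC·DD·AC·ABA·AC·ABA·BD·AC·DD·AC·ABA·AC·AC·DD·AC·ABA·AC·ABA·BD·AC·DD·AC·ABA·AC·AC·DD·AC·ABA·AC·ABA·BD·AC·DD·AC·ABA·AC·AC·DD·AC·ABA·AC·ABA·BD·AC·DD·AC·ABA·AC·AC·DD·AC·ABA·AC·ABA·BD
    A ↦ AC
    B ↦ ABA
    C ↦ DD
    D ↦ BD

A->AC, B->ABA, C->DD, D->BD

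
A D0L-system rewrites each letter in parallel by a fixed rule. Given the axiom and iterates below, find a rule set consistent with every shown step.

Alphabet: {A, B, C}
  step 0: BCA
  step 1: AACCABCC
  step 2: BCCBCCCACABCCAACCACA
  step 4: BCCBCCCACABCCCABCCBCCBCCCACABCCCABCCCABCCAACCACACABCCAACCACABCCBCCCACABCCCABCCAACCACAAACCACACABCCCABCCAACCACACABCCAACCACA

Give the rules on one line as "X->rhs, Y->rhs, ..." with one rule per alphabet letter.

  step 1 ⇒ step 2: AACCABCC ⇒ BCC·BCC·CA·CA·BCC·AAC·CA·CA
    A ↦ BCC
    B ↦ AAC
    C ↦ CA

A->BCC, B->AAC, C->CA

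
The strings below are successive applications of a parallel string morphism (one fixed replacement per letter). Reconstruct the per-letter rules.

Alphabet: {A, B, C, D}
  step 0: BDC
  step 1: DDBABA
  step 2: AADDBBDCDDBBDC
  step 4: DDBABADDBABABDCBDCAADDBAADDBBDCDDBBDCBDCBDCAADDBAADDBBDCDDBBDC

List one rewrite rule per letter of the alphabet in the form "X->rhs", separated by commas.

  step 1 ⇒ step 2: DDBABA ⇒ A·A·DDB·BDC·DDB·BDC
    A ↦ BDC
    B ↦ DDB
    D ↦ A
  step 0 ⇒ step 1: BDC ⇒ DDB·A·BA
    C ↦ BA

A->BDC, B->DDB, C->BA, D->A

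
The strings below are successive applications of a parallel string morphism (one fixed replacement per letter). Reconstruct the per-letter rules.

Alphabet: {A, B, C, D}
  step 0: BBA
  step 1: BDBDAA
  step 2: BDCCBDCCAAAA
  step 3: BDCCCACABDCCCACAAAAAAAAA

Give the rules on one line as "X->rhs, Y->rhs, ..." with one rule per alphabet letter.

A->AA, B->BD, C->CA, D->CC

  step 2 ⇒ step 3: BDCCBDCCAAAA ⇒ BD·CC·CA·CA·BD·CC·CA·CA·AA·AA·AA·AA
    A ↦ AA
    B ↦ BD
    C ↦ CA
    D ↦ CC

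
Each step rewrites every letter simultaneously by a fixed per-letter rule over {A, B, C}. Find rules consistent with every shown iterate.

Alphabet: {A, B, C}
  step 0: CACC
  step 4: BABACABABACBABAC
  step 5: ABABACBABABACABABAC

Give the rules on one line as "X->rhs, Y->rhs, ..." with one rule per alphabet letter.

A->B, B->A, C->AC

  step 4 ⇒ step 5: BABACABABACBABAC ⇒ A·B·A·B·AC·B·A·B·A·B·AC·A·B·A·B·AC
    A ↦ B
    B ↦ A
    C ↦ AC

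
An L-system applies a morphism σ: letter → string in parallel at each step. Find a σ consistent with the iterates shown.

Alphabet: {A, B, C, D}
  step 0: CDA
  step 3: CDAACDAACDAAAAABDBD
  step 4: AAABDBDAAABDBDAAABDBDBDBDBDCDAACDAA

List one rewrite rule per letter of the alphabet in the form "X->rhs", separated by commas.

  step 3 ⇒ step 4: CDAACDAACDAAAAABDBD ⇒ A·AA·BD·BD·A·AA·BD·BD·A·AA·BD·BD·BD·BD·BD·CD·AA·CD·AA
    A ↦ BD
    B ↦ CD
    C ↦ A
    D ↦ AA

A->BD, B->CD, C->A, D->AA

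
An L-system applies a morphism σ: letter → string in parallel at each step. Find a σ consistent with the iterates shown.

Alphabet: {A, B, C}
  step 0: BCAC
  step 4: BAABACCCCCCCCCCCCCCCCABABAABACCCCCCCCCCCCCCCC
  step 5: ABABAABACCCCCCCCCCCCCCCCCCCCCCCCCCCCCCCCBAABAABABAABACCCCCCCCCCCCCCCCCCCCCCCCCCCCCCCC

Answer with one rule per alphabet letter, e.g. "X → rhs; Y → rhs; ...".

  step 4 ⇒ step 5: BAABACCCCCCCCCCCCCCCCABABAABACCCCCCCCCCCCCCCC ⇒ A·BA·BA·A·BA·CC·CC·CC·CC·CC·CC·CC·CC·CC·CC·CC·CC·CC·CC·CC·CC·BA·A·BA·A·BA·BA·A·BA·CC·CC·CC·CC·CC·CC·CC·CC·CC·CC·CC·CC·CC·CC·CC·CC
    A ↦ BA
    B ↦ A
    C ↦ CC

A->BA, B->A, C->CC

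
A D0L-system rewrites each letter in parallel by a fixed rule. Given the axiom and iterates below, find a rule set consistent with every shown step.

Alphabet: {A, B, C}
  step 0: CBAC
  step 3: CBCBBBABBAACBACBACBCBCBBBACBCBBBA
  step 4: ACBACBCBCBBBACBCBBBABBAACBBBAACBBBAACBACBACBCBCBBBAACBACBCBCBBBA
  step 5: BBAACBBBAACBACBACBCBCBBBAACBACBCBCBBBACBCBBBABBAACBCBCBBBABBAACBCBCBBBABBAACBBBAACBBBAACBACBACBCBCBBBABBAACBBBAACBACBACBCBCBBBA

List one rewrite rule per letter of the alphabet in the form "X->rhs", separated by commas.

  step 4 ⇒ step 5: ACBACBCBCBBBACBCBBBABBAACBBBAACBBBAACBACBACBCBCBBBAACBACBCBCBBBA ⇒ BBA·A·CB·BBA·A·CB·A·CB·A·CB·CB·CB·BBA·A·CB·A·CB·CB·CB·BBA·CB·CB·BBA·BBA·A·CB·CB·CB·BBA·BBA·A·CB·CB·CB·BBA·BBA·A·CB·BBA·A·CB·BBA·A·CB·A·CB·A·CB·CB·CB·BBA·BBA·A·CB·BBA·A·CB·A·CB·A·CB·CB·CB·BBA
    A ↦ BBA
    B ↦ CB
    C ↦ A

A->BBA, B->CB, C->A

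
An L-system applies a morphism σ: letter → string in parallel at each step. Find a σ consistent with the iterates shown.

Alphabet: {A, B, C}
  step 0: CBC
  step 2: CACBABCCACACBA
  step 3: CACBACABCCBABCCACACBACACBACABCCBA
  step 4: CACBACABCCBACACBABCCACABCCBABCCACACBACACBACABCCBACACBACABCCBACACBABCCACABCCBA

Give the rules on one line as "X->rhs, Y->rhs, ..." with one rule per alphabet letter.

A->CBA, B->BC, C->CA

  step 3 ⇒ step 4: CACBACABCCBABCCACACBACACBACABCCBA ⇒ CA·CBA·CA·BC·CBA·CA·CBA·BC·CA·CA·BC·CBA·BC·CA·CA·CBA·CA·CBA·CA·BC·CBA·CA·CBA·CA·BC·CBA·CA·CBA·BC·CA·CA·BC·CBA
    A ↦ CBA
    B ↦ BC
    C ↦ CA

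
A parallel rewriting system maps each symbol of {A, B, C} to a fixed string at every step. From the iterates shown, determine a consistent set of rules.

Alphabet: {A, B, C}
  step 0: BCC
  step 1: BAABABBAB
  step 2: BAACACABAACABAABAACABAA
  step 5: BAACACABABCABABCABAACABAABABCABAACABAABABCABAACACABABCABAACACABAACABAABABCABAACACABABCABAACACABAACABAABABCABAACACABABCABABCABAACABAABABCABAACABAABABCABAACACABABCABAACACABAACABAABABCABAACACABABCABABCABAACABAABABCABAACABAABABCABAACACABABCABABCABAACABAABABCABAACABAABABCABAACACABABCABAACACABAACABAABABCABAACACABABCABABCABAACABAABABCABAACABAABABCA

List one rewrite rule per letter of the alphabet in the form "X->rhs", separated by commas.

  step 1 ⇒ step 2: BAABABBAB ⇒ BAA·CA·CA·BAA·CA·BAA·BAA·CA·BAA
    A ↦ CA
    B ↦ BAA
  step 0 ⇒ step 1: BCC ⇒ BAA·BAB·BAB
    C ↦ BAB

A->CA, B->BAA, C->BAB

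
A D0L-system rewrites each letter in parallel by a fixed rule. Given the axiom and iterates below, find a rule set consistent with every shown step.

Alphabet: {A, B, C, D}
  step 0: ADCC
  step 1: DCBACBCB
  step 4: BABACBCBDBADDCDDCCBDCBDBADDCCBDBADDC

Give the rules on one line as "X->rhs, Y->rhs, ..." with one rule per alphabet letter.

  step 0 ⇒ step 1: ADCC ⇒ DC·BA·CB·CB
    A ↦ DC
    C ↦ CB
    D ↦ BA
    B ↦ D  (constrained at step 1)

A->DC, B->D, C->CB, D->BA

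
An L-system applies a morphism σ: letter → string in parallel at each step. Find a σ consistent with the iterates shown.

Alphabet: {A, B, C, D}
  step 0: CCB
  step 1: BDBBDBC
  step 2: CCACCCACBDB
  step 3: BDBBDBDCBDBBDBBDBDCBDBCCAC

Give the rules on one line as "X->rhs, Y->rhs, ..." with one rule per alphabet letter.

A->DC, B->C, C->BDB, D->CA

  step 2 ⇒ step 3: CCACCCACBDB ⇒ BDB·BDB·DC·BDB·BDB·BDB·DC·BDB·C·CA·C
    A ↦ DC
    B ↦ C
    C ↦ BDB
    D ↦ CA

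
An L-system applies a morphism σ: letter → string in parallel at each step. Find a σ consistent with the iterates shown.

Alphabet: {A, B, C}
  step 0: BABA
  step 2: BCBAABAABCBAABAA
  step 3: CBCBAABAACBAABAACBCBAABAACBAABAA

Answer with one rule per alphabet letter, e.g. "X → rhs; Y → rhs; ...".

A->BAA, B->C, C->B

  step 2 ⇒ step 3: BCBAABAABCBAABAA ⇒ C·B·C·BAA·BAA·C·BAA·BAA·C·B·C·BAA·BAA·C·BAA·BAA
    A ↦ BAA
    B ↦ C
    C ↦ B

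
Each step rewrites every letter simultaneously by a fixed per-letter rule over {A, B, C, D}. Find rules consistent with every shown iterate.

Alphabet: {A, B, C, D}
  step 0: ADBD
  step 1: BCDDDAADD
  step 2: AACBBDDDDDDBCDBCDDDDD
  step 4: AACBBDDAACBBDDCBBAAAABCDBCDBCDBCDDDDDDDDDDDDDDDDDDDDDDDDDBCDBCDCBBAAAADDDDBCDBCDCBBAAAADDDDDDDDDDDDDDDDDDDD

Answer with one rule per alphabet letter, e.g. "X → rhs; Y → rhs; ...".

A->BCD, B->AA, C->CBB, D->DD

  step 1 ⇒ step 2: BCDDDAADD ⇒ AA·CBB·DD·DD·DD·BCD·BCD·DD·DD
    A ↦ BCD
    B ↦ AA
    C ↦ CBB
    D ↦ DD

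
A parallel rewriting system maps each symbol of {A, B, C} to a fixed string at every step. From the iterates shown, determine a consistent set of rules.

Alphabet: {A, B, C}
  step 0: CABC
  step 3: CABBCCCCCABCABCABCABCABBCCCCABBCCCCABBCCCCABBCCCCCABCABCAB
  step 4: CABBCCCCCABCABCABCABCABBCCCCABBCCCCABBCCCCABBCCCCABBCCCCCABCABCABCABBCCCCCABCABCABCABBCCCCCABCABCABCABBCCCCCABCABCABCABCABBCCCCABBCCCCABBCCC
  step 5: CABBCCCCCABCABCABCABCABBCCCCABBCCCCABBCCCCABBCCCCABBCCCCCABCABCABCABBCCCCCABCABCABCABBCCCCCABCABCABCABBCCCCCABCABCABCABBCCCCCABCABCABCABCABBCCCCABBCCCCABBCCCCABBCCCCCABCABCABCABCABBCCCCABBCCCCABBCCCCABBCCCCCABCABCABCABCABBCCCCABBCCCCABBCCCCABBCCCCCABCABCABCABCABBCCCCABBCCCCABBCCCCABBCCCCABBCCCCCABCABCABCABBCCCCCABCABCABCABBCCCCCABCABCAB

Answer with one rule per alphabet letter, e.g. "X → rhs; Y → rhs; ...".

  step 4 ⇒ step 5: CABBCCCCCABCABCABCABCABBCCCCABBCCCCABBCCCCABBCCCCABBCCCCCABCABCABCABBCCCCCABCABCABCABBCCCCCABCABCABCABBCCCCCABCABCABCABCABBCCCCABBCCCCABBCCC ⇒ CAB·BCC·C·C·CAB·CAB·CAB·CAB·CAB·BCC·C·CAB·BCC·C·CAB·BCC·C·CAB·BCC·C·CAB·BCC·C·C·CAB·CAB·CAB·CAB·BCC·C·C·CAB·CAB·CAB·CAB·BCC·C·C·CAB·CAB·CAB·CAB·BCC·C·C·CAB·CAB·CAB·CAB·BCC·C·C·CAB·CAB·CAB·CAB·CAB·BCC·C·CAB·BCC·C·CAB·BCC·C·CAB·BCC·C·C·CAB·CAB·CAB·CAB·CAB·BCC·C·CAB·BCC·C·CAB·BCC·C·CAB·BCC·C·C·CAB·CAB·CAB·CAB·CAB·BCC·C·CAB·BCC·C·CAB·BCC·C·CAB·BCC·C·C·CAB·CAB·CAB·CAB·CAB·BCC·C·CAB·BCC·C·CAB·BCC·C·CAB·BCC·C·CAB·BCC·C·C·CAB·CAB·CAB·CAB·BCC·C·C·CAB·CAB·CAB·CAB·BCC·C·C·CAB·CAB·CAB
    A ↦ BCC
    B ↦ C
    C ↦ CAB

A->BCC, B->C, C->CAB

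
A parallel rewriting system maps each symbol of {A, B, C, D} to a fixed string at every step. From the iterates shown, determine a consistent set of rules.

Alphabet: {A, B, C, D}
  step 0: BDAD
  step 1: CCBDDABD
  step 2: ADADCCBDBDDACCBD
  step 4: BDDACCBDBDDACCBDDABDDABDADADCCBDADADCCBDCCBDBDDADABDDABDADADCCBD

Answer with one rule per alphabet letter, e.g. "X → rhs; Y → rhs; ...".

  step 1 ⇒ step 2: CCBDDABD ⇒ AD·AD·CC·BD·BD·DA·CC·BD
    A ↦ DA
    B ↦ CC
    C ↦ AD
    D ↦ BD

A->DA, B->CC, C->AD, D->BD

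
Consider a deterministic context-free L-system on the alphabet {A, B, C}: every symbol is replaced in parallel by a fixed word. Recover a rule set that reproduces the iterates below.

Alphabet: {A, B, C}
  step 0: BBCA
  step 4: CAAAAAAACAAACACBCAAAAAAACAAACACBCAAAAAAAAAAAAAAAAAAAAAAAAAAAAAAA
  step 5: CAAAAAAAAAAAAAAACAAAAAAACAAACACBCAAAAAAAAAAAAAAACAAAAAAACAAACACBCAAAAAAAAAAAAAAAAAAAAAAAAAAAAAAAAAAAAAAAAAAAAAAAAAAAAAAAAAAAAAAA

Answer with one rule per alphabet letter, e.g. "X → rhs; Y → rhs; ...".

  step 4 ⇒ step 5: CAAAAAAACAAACACBCAAAAAAACAAACACBCAAAAAAAAAAAAAAAAAAAAAAAAAAAAAAA ⇒ CA·AA·AA·AA·AA·AA·AA·AA·CA·AA·AA·AA·CA·AA·CA·CB·CA·AA·AA·AA·AA·AA·AA·AA·CA·AA·AA·AA·CA·AA·CA·CB·CA·AA·AA·AA·AA·AA·AA·AA·AA·AA·AA·AA·AA·AA·AA·AA·AA·AA·AA·AA·AA·AA·AA·AA·AA·AA·AA·AA·AA·AA·AA·AA
    A ↦ AA
    B ↦ CB
    C ↦ CA

A->AA, B->CB, C->CA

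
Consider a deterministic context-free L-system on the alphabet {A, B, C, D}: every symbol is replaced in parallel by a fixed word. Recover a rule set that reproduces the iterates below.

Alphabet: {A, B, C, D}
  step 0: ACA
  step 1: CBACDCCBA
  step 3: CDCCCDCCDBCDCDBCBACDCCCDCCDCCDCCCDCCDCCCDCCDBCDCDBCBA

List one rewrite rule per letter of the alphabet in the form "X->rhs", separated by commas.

A->CBA, B->DB, C->CDC, D->C

  step 0 ⇒ step 1: ACA ⇒ CBA·CDC·CBA
    A ↦ CBA
    C ↦ CDC
    B ↦ DB  (constrained at step 1)
    D ↦ C  (constrained at step 1)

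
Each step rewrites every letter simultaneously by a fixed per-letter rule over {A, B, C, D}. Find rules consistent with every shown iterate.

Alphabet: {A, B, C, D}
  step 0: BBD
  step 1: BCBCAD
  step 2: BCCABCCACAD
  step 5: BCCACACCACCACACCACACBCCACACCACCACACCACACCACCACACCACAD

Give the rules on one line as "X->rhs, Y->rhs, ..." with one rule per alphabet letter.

  step 1 ⇒ step 2: BCBCAD ⇒ BC·CA·BC·CA·C·AD
    A ↦ C
    B ↦ BC
    C ↦ CA
    D ↦ AD

A->C, B->BC, C->CA, D->AD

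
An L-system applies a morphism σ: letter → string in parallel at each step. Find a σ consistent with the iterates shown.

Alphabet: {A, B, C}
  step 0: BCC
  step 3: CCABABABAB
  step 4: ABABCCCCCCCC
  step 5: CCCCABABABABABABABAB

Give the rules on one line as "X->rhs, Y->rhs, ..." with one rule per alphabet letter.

A->C, B->C, C->AB

  step 4 ⇒ step 5: ABABCCCCCCCC ⇒ C·C·C·C·AB·AB·AB·AB·AB·AB·AB·AB
    A ↦ C
    B ↦ C
    C ↦ AB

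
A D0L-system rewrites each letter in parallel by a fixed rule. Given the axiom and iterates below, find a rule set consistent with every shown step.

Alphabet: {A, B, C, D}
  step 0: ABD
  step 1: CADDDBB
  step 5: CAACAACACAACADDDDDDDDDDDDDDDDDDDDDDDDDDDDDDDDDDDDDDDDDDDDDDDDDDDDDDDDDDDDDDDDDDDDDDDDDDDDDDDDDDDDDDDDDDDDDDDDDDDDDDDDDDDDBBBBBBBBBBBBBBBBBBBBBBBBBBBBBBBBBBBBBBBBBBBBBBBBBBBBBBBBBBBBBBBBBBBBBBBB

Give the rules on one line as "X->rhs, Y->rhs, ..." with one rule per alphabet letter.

  step 0 ⇒ step 1: ABD ⇒ CA·DDD·BB
    A ↦ CA
    B ↦ DDD
    D ↦ BB
    C ↦ A  (constrained at step 1)

A->CA, B->DDD, C->A, D->BB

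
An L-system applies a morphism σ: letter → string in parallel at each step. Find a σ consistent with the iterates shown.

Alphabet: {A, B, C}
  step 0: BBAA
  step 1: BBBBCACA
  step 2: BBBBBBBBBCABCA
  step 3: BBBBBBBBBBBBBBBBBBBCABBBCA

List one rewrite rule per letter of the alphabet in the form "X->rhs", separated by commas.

  step 2 ⇒ step 3: BBBBBBBBBCABCA ⇒ BB·BB·BB·BB·BB·BB·BB·BB·BB·B·CA·BB·B·CA
    A ↦ CA
    B ↦ BB
    C ↦ B

A->CA, B->BB, C->B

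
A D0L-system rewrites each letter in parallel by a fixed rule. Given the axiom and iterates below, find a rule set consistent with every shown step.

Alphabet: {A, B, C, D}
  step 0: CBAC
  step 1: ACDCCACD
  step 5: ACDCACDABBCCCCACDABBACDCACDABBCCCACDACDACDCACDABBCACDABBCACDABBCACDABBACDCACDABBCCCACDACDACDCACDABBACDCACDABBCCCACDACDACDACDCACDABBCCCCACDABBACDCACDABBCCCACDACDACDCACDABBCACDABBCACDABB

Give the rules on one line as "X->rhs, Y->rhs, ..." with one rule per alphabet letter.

  step 0 ⇒ step 1: CBAC ⇒ ACD·C·C·ACD
    A ↦ C
    B ↦ C
    C ↦ ACD
    D ↦ ABB  (constrained at step 1)

A->C, B->C, C->ACD, D->ABB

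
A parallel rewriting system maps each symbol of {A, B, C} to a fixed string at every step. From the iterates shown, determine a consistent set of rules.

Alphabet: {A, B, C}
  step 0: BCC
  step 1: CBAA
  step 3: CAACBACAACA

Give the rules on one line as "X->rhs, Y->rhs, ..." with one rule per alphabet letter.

  step 0 ⇒ step 1: BCC ⇒ CB·A·A
    B ↦ CB
    C ↦ A
    A ↦ CA  (constrained at step 1)

A->CA, B->CB, C->A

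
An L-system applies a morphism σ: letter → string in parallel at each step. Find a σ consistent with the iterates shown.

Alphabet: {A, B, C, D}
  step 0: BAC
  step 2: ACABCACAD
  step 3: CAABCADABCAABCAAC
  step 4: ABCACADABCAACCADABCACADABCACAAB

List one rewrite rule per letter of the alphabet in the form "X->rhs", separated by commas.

  step 3 ⇒ step 4: CAABCADABCAABCAAC ⇒ AB·CA·CA·D·AB·CA·AC·CA·D·AB·CA·CA·D·AB·CA·CA·AB
    A ↦ CA
    B ↦ D
    C ↦ AB
    D ↦ AC

A->CA, B->D, C->AB, D->AC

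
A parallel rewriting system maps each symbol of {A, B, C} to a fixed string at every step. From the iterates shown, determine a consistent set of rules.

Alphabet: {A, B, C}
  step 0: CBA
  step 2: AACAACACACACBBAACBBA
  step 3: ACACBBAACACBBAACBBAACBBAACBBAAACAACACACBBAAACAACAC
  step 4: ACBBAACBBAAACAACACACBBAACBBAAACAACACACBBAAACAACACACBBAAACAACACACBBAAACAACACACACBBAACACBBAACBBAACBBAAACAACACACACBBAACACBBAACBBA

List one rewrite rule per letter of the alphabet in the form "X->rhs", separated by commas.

A->AC, B->AAC, C->BBA

  step 3 ⇒ step 4: ACACBBAACACBBAACBBAACBBAACBBAAACAACACACBBAAACAACAC ⇒ AC·BBA·AC·BBA·AAC·AAC·AC·AC·BBA·AC·BBA·AAC·AAC·AC·AC·BBA·AAC·AAC·AC·AC·BBA·AAC·AAC·AC·AC·BBA·AAC·AAC·AC·AC·AC·BBA·AC·AC·BBA·AC·BBA·AC·BBA·AAC·AAC·AC·AC·AC·BBA·AC·AC·BBA·AC·BBA
    A ↦ AC
    B ↦ AAC
    C ↦ BBA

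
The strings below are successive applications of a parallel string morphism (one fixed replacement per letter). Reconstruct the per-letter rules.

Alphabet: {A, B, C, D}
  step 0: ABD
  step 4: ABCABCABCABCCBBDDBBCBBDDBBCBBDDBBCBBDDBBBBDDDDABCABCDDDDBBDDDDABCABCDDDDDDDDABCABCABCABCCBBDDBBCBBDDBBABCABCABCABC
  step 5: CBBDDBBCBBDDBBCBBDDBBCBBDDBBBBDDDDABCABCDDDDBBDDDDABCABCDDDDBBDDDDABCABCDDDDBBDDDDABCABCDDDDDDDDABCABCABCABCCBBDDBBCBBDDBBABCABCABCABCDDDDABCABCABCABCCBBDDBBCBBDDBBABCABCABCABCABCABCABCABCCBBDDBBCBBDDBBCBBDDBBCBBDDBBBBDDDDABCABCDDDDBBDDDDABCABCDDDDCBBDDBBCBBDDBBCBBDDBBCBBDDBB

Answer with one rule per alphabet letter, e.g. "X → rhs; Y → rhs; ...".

  step 4 ⇒ step 5: ABCABCABCABCCBBDDBBCBBDDBBCBBDDBBCBBDDBBBBDDDDABCABCDDDDBBDDDDABCABCDDDDDDDDABCABCABCABCCBBDDBBCBBDDBBABCABCABCABC ⇒ CBB·DD·BB·CBB·DD·BB·CBB·DD·BB·CBB·DD·BB·BB·DD·DD·ABC·ABC·DD·DD·BB·DD·DD·ABC·ABC·DD·DD·BB·DD·DD·ABC·ABC·DD·DD·BB·DD·DD·ABC·ABC·DD·DD·DD·DD·ABC·ABC·ABC·ABC·CBB·DD·BB·CBB·DD·BB·ABC·ABC·ABC·ABC·DD·DD·ABC·ABC·ABC·ABC·CBB·DD·BB·CBB·DD·BB·ABC·ABC·ABC·ABC·ABC·ABC·ABC·ABC·CBB·DD·BB·CBB·DD·BB·CBB·DD·BB·CBB·DD·BB·BB·DD·DD·ABC·ABC·DD·DD·BB·DD·DD·ABC·ABC·DD·DD·CBB·DD·BB·CBB·DD·BB·CBB·DD·BB·CBB·DD·BB
    A ↦ CBB
    B ↦ DD
    C ↦ BB
    D ↦ ABC

A->CBB, B->DD, C->BB, D->ABC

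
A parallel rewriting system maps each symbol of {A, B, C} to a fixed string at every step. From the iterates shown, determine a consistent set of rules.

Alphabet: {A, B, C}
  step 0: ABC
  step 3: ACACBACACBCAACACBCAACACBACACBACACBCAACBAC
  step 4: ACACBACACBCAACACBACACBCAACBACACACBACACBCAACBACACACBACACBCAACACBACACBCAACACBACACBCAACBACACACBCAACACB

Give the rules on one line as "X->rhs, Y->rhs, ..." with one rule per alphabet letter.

  step 3 ⇒ step 4: ACACBACACBCAACACBCAACACBACACBACACBCAACBAC ⇒ AC·ACB·AC·ACB·CA·AC·ACB·AC·ACB·CA·ACB·AC·AC·ACB·AC·ACB·CA·ACB·AC·AC·ACB·AC·ACB·CA·AC·ACB·AC·ACB·CA·AC·ACB·AC·ACB·CA·ACB·AC·AC·ACB·CA·AC·ACB
    A ↦ AC
    B ↦ CA
    C ↦ ACB

A->AC, B->CA, C->ACB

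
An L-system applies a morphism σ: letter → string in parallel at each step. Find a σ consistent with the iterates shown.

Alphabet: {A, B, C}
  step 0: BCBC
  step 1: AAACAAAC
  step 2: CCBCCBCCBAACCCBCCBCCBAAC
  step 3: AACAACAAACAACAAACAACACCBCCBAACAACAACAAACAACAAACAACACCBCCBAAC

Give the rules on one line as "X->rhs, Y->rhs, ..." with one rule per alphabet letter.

  step 2 ⇒ step 3: CCBCCBCCBAACCCBCCBCCBAAC ⇒ AAC·AAC·A·AAC·AAC·A·AAC·AAC·A·CCB·CCB·AAC·AAC·AAC·A·AAC·AAC·A·AAC·AAC·A·CCB·CCB·AAC
    A ↦ CCB
    B ↦ A
    C ↦ AAC

A->CCB, B->A, C->AAC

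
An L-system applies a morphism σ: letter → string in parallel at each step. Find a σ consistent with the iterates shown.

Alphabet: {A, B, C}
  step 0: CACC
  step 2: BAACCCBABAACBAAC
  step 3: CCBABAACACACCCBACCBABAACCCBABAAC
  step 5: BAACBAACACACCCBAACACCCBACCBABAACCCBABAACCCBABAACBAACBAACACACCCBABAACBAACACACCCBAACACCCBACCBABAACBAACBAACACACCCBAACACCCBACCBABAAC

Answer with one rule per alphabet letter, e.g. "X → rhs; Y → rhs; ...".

  step 2 ⇒ step 3: BAACCCBABAACBAAC ⇒ CC·BA·BA·AC·AC·AC·CC·BA·CC·BA·BA·AC·CC·BA·BA·AC
    A ↦ BA
    B ↦ CC
    C ↦ AC

A->BA, B->CC, C->AC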